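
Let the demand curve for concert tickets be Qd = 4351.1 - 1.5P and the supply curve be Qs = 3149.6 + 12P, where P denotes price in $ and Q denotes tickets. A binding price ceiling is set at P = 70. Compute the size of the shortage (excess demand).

At P = 70: Qd = 4246.1 and Qs = 3989.6.
Shortage = Qd - Qs = 4246.1 - 3989.6 = 256.5.

Shortage = 256.5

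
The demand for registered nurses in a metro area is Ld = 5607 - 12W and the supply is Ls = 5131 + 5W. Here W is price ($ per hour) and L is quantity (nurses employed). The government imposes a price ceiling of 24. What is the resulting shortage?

At W = 24: Ld = 5319 and Ls = 5251.
Shortage = Ld - Ls = 5319 - 5251 = 68.

Shortage = 68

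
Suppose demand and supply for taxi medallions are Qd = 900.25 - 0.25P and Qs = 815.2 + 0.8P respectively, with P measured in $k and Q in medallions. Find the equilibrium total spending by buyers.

The market clears where 900.25 - 0.25P = 815.2 + 0.8P. Rearranging, 1.05P = 85.05, hence P* = 81.
From the demand curve, Q* = 900.25 - 0.25(81) = 880.
Total spending by buyers = P* × Q* = 81 × 880 = 71280.

Total spending by buyers = 71280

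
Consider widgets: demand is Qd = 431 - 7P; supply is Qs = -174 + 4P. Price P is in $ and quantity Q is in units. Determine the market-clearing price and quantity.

Set Qd = Qs: 431 - 7P = -174 + 4P, so 605 = 11P and P* = 55.
Then Q* = 431 - 7(55) = 46.

P* = 55, Q* = 46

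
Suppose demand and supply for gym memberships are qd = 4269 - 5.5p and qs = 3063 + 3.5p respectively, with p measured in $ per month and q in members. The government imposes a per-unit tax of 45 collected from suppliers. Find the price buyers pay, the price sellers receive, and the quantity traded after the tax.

The tax drives a wedge p_b - p_s = 45. Substituting p_s = p_b - 45 into supply: qs = 2905.5 + 3.5p_b.
Set qd = qs: 4269 - 5.5p_b = 2905.5 + 3.5p_b, so 1363.5 = 9p_b and p_b = 151.5.
So p_s = 106.5 and the quantity traded is q = 4269 - 5.5(151.5) = 3435.75.

p_b = 151.5, p_s = 106.5, q = 3435.75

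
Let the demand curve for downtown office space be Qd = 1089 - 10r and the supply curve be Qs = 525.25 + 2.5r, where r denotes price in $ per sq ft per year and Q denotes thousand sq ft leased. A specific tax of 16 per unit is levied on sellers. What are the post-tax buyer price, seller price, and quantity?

r_b = 48.3, r_s = 32.3, Q = 606

With a tax of 16 on sellers, they supply based on the net price r_s = r_b - 16, so Qs = 485.25 + 2.5r_b.
Equate demand and the shifted supply: 1089 - 10r_b = 485.25 + 2.5r_b, giving 12.5r_b = 603.75, so r_b = 48.3.
So r_s = 32.3 and the quantity traded is Q = 1089 - 10(48.3) = 606.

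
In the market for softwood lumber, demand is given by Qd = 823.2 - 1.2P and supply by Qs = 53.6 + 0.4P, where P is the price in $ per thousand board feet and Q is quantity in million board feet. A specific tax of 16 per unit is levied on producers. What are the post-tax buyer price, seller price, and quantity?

The tax drives a wedge P_b - P_s = 16. Substituting P_s = P_b - 16 into supply: Qs = 47.2 + 0.4P_b.
Market clearing requires 823.2 - 1.2P_b = 47.2 + 0.4P_b; hence 776 = 1.6P_b and P_b = 485.
Then P_s = 485 - 16 = 469 and Q = 823.2 - 1.2(485) = 241.2.

P_b = 485, P_s = 469, Q = 241.2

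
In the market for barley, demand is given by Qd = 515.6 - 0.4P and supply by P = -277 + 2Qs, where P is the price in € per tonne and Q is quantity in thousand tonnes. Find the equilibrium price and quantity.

P* = 419, Q* = 348

Inverting to quantity form: Qs = 138.5 + 0.5P.
Equating demand and supply, 515.6 - 0.4P = 138.5 + 0.5P gives 0.9P = 377.1, so P* = 419.
Then Q* = 515.6 - 0.4(419) = 348.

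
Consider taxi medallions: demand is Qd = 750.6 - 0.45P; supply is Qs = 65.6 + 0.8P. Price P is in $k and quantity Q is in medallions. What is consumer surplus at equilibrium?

Set Qd = Qs: 750.6 - 0.45P = 65.6 + 0.8P, so 685 = 1.25P and P* = 548.
Substitute back: Q* = 750.6 - 0.45(548) = 504.
Demand choke price (Qd = 0): P = 750.6/0.45 = 1668. Consumer surplus = ½ × (1668 - 548) × 504 = 282240.

Consumer surplus = 282240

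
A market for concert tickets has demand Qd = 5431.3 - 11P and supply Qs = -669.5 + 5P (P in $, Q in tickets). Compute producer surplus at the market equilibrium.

Equating demand and supply, 5431.3 - 11P = -669.5 + 5P gives 16P = 6100.8, so P* = 381.3.
Substitute back: Q* = 5431.3 - 11(381.3) = 1237.
Supply choke price (Qs = 0): P = 133.9. Producer surplus = ½ × (381.3 - 133.9) × 1237 = 153016.9.

Producer surplus = 153016.9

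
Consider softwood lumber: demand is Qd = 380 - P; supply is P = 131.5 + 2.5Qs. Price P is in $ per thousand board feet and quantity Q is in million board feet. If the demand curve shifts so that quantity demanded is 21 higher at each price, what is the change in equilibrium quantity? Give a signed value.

ΔQ = 6

Solving each curve for Q: Qs = -52.6 + 0.4P.
At equilibrium Qd = Qs, so 380 - P = -52.6 + 0.4P; collecting terms, 432.6 = 1.4P and P* = 309.
Substitute back: Q* = 380 - 309 = 71.
After the shift, demand is Qd = 401 - P.
Re-solving, 1.4P = 453.6 gives P = 324 and Q = 77.
ΔQ = 77 - 71 = 6.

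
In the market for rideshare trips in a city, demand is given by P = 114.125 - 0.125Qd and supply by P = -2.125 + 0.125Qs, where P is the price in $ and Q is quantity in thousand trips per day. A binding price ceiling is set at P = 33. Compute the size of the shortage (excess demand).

Shortage = 368

Rewriting in direct form: Qd = 913 - 8P and Qs = 17 + 8P.
Evaluating both curves at the ceiling price 33 gives Qd = 649, Qs = 281.
Shortage = Qd - Qs = 649 - 281 = 368.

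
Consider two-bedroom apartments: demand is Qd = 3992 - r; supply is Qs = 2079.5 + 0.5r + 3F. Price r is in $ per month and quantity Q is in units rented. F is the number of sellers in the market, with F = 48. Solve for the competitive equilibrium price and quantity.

r* = 1179, Q* = 2813

With F = 48, supply is Qs = 2223.5 + 0.5r.
The market clears where 3992 - r = 2223.5 + 0.5r. Rearranging, 1.5r = 1768.5, hence r* = 1179.
Substitute back: Q* = 3992 - 1179 = 2813.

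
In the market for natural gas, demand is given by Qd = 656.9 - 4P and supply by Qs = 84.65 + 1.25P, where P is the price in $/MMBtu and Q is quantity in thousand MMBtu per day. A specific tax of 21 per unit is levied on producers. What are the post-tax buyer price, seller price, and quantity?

P_b = 114, P_s = 93, Q = 200.9

With a tax of 21 on producers, they supply based on the net price P_s = P_b - 21, so Qs = 58.4 + 1.25P_b.
Set Qd = Qs: 656.9 - 4P_b = 58.4 + 1.25P_b, so 598.5 = 5.25P_b and P_b = 114.
Then P_s = 114 - 21 = 93 and Q = 656.9 - 4(114) = 200.9.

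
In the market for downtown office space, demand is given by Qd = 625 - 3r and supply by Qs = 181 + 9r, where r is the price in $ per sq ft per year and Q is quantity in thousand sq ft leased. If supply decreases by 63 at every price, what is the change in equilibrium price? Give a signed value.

Δr = 5.25

The market clears where 625 - 3r = 181 + 9r. Rearranging, 12r = 444, hence r* = 37.
Substitute back: Q* = 625 - 3(37) = 514.
After the shift, supply is Qs = 118 + 9r.
Re-solving, 12r = 507 gives r = 42.25 and Q = 498.25.
Δr = 42.25 - 37 = 5.25.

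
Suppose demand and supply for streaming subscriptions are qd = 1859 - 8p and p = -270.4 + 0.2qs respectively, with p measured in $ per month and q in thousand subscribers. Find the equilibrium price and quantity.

Solving each curve for q: qs = 1352 + 5p.
At equilibrium qd = qs, so 1859 - 8p = 1352 + 5p; collecting terms, 507 = 13p and p* = 39.
Then q* = 1859 - 8(39) = 1547.

p* = 39, q* = 1547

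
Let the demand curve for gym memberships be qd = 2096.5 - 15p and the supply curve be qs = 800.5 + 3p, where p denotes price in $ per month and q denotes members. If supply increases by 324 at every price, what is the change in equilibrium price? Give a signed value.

The market clears where 2096.5 - 15p = 800.5 + 3p. Rearranging, 18p = 1296, hence p* = 72.
Plugging p* into demand: q* = 2096.5 - 15(72) = 1016.5.
After the shift, supply is qs = 1124.5 + 3p.
The new intersection has 972 = 18p, i.e. p = 54, q = 1286.5.
Δp = 54 - 72 = -18.

Δp = -18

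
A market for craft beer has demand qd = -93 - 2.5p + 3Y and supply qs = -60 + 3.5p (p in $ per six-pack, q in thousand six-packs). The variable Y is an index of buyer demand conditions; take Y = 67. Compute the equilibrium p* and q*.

With Y = 67, demand is qd = 108 - 2.5p.
The market clears where 108 - 2.5p = -60 + 3.5p. Rearranging, 6p = 168, hence p* = 28.
Substitute back: q* = 108 - 2.5(28) = 38.

p* = 28, q* = 38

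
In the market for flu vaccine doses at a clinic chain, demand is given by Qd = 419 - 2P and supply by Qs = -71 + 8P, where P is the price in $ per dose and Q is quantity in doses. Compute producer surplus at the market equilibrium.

Equating demand and supply, 419 - 2P = -71 + 8P gives 10P = 490, so P* = 49.
Plugging P* into demand: Q* = 419 - 2(49) = 321.
Supply choke price (Qs = 0): P = 8.875. Producer surplus = ½ × (49 - 8.875) × 321 = 6440.0625.

Producer surplus = 6440.0625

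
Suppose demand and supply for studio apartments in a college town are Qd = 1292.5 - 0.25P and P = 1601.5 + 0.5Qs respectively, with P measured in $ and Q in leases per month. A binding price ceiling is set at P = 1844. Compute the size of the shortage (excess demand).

Shortage = 346.5

Rewriting in direct form: Qs = -3203 + 2P.
At P = 1844: Qd = 831.5 and Qs = 485.
Shortage = Qd - Qs = 831.5 - 485 = 346.5.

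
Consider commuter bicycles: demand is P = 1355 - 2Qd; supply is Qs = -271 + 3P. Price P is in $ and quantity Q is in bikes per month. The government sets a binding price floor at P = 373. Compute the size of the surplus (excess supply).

Inverting to quantity form: Qd = 677.5 - 0.5P.
At P = 373: Qd = 491 and Qs = 848.
Surplus = Qs - Qd = 848 - 491 = 357.

Surplus = 357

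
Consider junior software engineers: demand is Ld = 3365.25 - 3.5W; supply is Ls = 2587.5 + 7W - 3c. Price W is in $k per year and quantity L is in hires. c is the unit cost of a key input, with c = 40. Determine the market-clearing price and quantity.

W* = 85.5, L* = 3066

With c = 40, supply is Ls = 2467.5 + 7W.
Set Ld = Ls: 3365.25 - 3.5W = 2467.5 + 7W, so 897.75 = 10.5W and W* = 85.5.
From the demand curve, L* = 3365.25 - 3.5(85.5) = 3066.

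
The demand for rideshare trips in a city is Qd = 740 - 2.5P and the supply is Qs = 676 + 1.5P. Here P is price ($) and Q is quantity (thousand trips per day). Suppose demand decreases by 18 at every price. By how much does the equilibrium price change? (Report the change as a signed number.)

Equating demand and supply, 740 - 2.5P = 676 + 1.5P gives 4P = 64, so P* = 16.
From the demand curve, Q* = 740 - 2.5(16) = 700.
After the shift, demand is Qd = 722 - 2.5P.
New equilibrium: 46 = 4P, so P = 11.5 and Q = 693.25.
ΔP = 11.5 - 16 = -4.5.

ΔP = -4.5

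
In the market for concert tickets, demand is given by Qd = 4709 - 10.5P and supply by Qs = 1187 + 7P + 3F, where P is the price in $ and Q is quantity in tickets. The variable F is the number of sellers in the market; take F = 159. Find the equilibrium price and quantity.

With F = 159, supply is Qs = 1664 + 7P.
Equating demand and supply, 4709 - 10.5P = 1664 + 7P gives 17.5P = 3045, so P* = 174.
From the demand curve, Q* = 4709 - 10.5(174) = 2882.

P* = 174, Q* = 2882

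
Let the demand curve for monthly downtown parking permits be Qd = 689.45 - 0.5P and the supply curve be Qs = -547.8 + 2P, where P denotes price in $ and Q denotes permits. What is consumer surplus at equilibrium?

Set Qd = Qs: 689.45 - 0.5P = -547.8 + 2P, so 1237.25 = 2.5P and P* = 494.9.
Then Q* = 689.45 - 0.5(494.9) = 442.
Demand choke price (Qd = 0): P = 689.45/0.5 = 1378.9. Consumer surplus = ½ × (1378.9 - 494.9) × 442 = 195364.

Consumer surplus = 195364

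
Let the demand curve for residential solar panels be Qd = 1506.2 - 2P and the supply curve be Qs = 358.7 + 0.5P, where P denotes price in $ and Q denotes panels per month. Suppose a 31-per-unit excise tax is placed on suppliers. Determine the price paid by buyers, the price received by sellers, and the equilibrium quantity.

With a tax of 31 on suppliers, they supply based on the net price P_s = P_b - 31, so Qs = 343.2 + 0.5P_b.
Market clearing requires 1506.2 - 2P_b = 343.2 + 0.5P_b; hence 1163 = 2.5P_b and P_b = 465.2.
So P_s = 434.2 and the quantity traded is Q = 1506.2 - 2(465.2) = 575.8.

P_b = 465.2, P_s = 434.2, Q = 575.8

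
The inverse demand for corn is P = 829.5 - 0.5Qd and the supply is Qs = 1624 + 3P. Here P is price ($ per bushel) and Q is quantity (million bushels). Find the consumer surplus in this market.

Consumer surplus = 676506.25

Inverting to quantity form: Qd = 1659 - 2P.
At equilibrium Qd = Qs, so 1659 - 2P = 1624 + 3P; collecting terms, 35 = 5P and P* = 7.
From the demand curve, Q* = 1659 - 2(7) = 1645.
Demand choke price (Qd = 0): P = 1659/2 = 829.5. Consumer surplus = ½ × (829.5 - 7) × 1645 = 676506.25.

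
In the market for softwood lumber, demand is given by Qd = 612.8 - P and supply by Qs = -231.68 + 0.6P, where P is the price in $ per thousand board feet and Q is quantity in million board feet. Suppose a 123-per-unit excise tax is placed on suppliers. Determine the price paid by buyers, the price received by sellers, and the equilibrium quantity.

The tax drives a wedge P_b - P_s = 123. Substituting P_s = P_b - 123 into supply: Qs = -305.48 + 0.6P_b.
Set Qd = Qs: 612.8 - P_b = -305.48 + 0.6P_b, so 918.28 = 1.6P_b and P_b = 573.925.
So P_s = 450.925 and the quantity traded is Q = 612.8 - 573.925 = 38.875.

P_b = 573.925, P_s = 450.925, Q = 38.875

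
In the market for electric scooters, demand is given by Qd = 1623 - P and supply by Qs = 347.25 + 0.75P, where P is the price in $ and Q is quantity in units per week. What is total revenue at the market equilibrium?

The market clears where 1623 - P = 347.25 + 0.75P. Rearranging, 1.75P = 1275.75, hence P* = 729.
Plugging P* into demand: Q* = 1623 - 729 = 894.
Total revenue = P* × Q* = 729 × 894 = 651726.

Total revenue = 651726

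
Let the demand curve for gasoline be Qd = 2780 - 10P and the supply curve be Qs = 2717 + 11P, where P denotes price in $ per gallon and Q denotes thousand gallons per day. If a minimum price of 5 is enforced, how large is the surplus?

With P fixed at 5, quantity demanded is 2730 and quantity supplied is 2772.
Surplus = Qs - Qd = 2772 - 2730 = 42.

Surplus = 42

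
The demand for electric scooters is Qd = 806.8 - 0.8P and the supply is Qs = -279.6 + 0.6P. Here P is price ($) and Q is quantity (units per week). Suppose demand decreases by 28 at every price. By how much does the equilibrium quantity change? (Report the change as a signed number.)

ΔQ = -12

Set Qd = Qs: 806.8 - 0.8P = -279.6 + 0.6P, so 1086.4 = 1.4P and P* = 776.
Then Q* = 806.8 - 0.8(776) = 186.
After the shift, demand is Qd = 778.8 - 0.8P.
Re-solving, 1.4P = 1058.4 gives P = 756 and Q = 174.
ΔQ = 174 - 186 = -12.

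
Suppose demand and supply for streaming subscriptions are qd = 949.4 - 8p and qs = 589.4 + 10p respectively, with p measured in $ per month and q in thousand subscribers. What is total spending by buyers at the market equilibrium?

At equilibrium qd = qs, so 949.4 - 8p = 589.4 + 10p; collecting terms, 360 = 18p and p* = 20.
Substitute back: q* = 949.4 - 8(20) = 789.4.
Total spending by buyers = p* × q* = 20 × 789.4 = 15788.

Total spending by buyers = 15788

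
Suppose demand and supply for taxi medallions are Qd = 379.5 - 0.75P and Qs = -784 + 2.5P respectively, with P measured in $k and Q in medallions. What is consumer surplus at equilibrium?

At equilibrium Qd = Qs, so 379.5 - 0.75P = -784 + 2.5P; collecting terms, 1163.5 = 3.25P and P* = 358.
Plugging P* into demand: Q* = 379.5 - 0.75(358) = 111.
Demand choke price (Qd = 0): P = 379.5/0.75 = 506. Consumer surplus = ½ × (506 - 358) × 111 = 8214.

Consumer surplus = 8214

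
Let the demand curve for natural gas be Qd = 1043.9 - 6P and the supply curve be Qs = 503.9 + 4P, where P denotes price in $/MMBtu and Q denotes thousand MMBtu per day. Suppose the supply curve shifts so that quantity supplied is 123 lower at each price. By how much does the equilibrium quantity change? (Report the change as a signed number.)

The market clears where 1043.9 - 6P = 503.9 + 4P. Rearranging, 10P = 540, hence P* = 54.
From the demand curve, Q* = 1043.9 - 6(54) = 719.9.
After the shift, supply is Qs = 380.9 + 4P.
New equilibrium: 663 = 10P, so P = 66.3 and Q = 646.1.
ΔQ = 646.1 - 719.9 = -73.8.

ΔQ = -73.8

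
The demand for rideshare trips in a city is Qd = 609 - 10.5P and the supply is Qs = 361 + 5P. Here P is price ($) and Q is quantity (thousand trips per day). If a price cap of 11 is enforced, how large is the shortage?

Shortage = 77.5

With P fixed at 11, quantity demanded is 493.5 and quantity supplied is 416.
Shortage = Qd - Qs = 493.5 - 416 = 77.5.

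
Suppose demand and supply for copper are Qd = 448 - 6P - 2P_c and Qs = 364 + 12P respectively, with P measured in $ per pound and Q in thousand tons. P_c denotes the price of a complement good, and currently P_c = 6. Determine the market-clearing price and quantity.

P* = 4, Q* = 412

With P_c = 6, demand is Qd = 436 - 6P.
Set Qd = Qs: 436 - 6P = 364 + 12P, so 72 = 18P and P* = 4.
Substitute back: Q* = 436 - 6(4) = 412.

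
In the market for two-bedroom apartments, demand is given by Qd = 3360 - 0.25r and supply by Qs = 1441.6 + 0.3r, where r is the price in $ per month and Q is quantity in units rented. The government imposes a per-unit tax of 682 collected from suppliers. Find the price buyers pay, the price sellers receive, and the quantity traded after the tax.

The tax drives a wedge r_b - r_s = 682. Substituting r_s = r_b - 682 into supply: Qs = 1237 + 0.3r_b.
Market clearing requires 3360 - 0.25r_b = 1237 + 0.3r_b; hence 2123 = 0.55r_b and r_b = 3860.
Then r_s = 3860 - 682 = 3178 and Q = 3360 - 0.25(3860) = 2395.

r_b = 3860, r_s = 3178, Q = 2395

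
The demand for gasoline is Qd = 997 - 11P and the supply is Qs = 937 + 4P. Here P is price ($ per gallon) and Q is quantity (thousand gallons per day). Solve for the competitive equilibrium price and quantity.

The market clears where 997 - 11P = 937 + 4P. Rearranging, 15P = 60, hence P* = 4.
Plugging P* into demand: Q* = 997 - 11(4) = 953.

P* = 4, Q* = 953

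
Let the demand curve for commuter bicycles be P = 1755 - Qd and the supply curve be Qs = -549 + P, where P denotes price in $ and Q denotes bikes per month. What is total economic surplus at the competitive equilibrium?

Rewriting in direct form: Qd = 1755 - P.
Equating demand and supply, 1755 - P = -549 + P gives 2P = 2304, so P* = 1152.
From the demand curve, Q* = 1755 - 1152 = 603.
Demand choke price = 1755; supply choke price = 549. CS = ½(1755 - 1152)(603) = 181804.5; PS = ½(1152 - 549)(603) = 181804.5. Total surplus = 363609.

Total surplus = 363609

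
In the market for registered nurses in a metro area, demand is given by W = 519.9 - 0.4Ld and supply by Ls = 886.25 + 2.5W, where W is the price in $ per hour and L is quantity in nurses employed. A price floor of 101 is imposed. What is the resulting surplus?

Surplus = 91.5

Inverting to quantity form: Ld = 1299.75 - 2.5W.
At W = 101: Ld = 1047.25 and Ls = 1138.75.
Surplus = Ls - Ld = 1138.75 - 1047.25 = 91.5.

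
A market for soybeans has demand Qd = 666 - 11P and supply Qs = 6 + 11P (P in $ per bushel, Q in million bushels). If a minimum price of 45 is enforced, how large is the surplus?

With P fixed at 45, quantity demanded is 171 and quantity supplied is 501.
Surplus = Qs - Qd = 501 - 171 = 330.

Surplus = 330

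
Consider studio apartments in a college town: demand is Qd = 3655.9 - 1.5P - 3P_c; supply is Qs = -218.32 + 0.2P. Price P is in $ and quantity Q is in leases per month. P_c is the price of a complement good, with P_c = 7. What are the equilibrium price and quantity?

With P_c = 7, demand is Qd = 3634.9 - 1.5P.
At equilibrium Qd = Qs, so 3634.9 - 1.5P = -218.32 + 0.2P; collecting terms, 3853.22 = 1.7P and P* = 2266.6.
Plugging P* into demand: Q* = 3634.9 - 1.5(2266.6) = 235.

P* = 2266.6, Q* = 235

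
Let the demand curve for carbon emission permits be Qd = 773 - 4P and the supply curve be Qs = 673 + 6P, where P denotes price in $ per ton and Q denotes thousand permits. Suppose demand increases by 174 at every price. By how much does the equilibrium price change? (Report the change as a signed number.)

ΔP = 17.4

The market clears where 773 - 4P = 673 + 6P. Rearranging, 10P = 100, hence P* = 10.
Plugging P* into demand: Q* = 773 - 4(10) = 733.
After the shift, demand is Qd = 947 - 4P.
Re-solving, 10P = 274 gives P = 27.4 and Q = 837.4.
ΔP = 27.4 - 10 = 17.4.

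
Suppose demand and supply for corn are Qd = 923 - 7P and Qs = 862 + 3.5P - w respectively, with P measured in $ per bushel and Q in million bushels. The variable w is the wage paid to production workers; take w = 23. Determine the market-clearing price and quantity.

P* = 8, Q* = 867

With w = 23, supply is Qs = 839 + 3.5P.
Set Qd = Qs: 923 - 7P = 839 + 3.5P, so 84 = 10.5P and P* = 8.
Plugging P* into demand: Q* = 923 - 7(8) = 867.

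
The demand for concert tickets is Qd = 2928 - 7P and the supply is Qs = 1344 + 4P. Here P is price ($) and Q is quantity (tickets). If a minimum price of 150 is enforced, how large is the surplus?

Evaluating both curves at the floor price 150 gives Qd = 1878, Qs = 1944.
Surplus = Qs - Qd = 1944 - 1878 = 66.

Surplus = 66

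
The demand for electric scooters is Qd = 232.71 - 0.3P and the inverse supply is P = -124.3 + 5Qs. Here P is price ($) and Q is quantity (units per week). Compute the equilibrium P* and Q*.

Inverting to quantity form: Qs = 24.86 + 0.2P.
Set Qd = Qs: 232.71 - 0.3P = 24.86 + 0.2P, so 207.85 = 0.5P and P* = 415.7.
From the demand curve, Q* = 232.71 - 0.3(415.7) = 108.

P* = 415.7, Q* = 108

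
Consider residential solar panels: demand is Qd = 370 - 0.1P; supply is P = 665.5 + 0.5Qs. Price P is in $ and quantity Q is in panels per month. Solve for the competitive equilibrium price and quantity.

In direct form, Qs = -1331 + 2P.
Equating demand and supply, 370 - 0.1P = -1331 + 2P gives 2.1P = 1701, so P* = 810.
Then Q* = 370 - 0.1(810) = 289.

P* = 810, Q* = 289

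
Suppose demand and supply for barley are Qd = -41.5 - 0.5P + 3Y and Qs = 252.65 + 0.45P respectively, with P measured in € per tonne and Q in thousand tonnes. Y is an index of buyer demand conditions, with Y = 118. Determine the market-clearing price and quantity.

With Y = 118, demand is Qd = 312.5 - 0.5P.
The market clears where 312.5 - 0.5P = 252.65 + 0.45P. Rearranging, 0.95P = 59.85, hence P* = 63.
From the demand curve, Q* = 312.5 - 0.5(63) = 281.

P* = 63, Q* = 281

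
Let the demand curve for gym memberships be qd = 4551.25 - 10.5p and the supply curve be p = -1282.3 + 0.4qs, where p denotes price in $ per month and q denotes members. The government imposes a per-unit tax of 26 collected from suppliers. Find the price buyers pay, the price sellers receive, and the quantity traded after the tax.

p_b = 108.5, p_s = 82.5, q = 3412

Rewriting in direct form: qs = 3205.75 + 2.5p.
Suppliers keep p_s = p_b - 26 per unit, so supply in terms of the buyer price is qs = 3140.75 + 2.5p_b.
Market clearing requires 4551.25 - 10.5p_b = 3140.75 + 2.5p_b; hence 1410.5 = 13p_b and p_b = 108.5.
So p_s = 82.5 and the quantity traded is q = 4551.25 - 10.5(108.5) = 3412.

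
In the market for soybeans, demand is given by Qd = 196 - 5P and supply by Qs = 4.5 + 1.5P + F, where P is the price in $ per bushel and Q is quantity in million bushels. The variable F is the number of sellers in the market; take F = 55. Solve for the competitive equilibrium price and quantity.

With F = 55, supply is Qs = 59.5 + 1.5P.
Set Qd = Qs: 196 - 5P = 59.5 + 1.5P, so 136.5 = 6.5P and P* = 21.
Plugging P* into demand: Q* = 196 - 5(21) = 91.

P* = 21, Q* = 91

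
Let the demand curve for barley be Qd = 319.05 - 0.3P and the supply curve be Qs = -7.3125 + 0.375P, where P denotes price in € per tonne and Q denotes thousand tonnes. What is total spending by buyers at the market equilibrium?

The market clears where 319.05 - 0.3P = -7.3125 + 0.375P. Rearranging, 0.675P = 326.3625, hence P* = 483.5.
Plugging P* into demand: Q* = 319.05 - 0.3(483.5) = 174.
Total spending by buyers = P* × Q* = 483.5 × 174 = 84129.

Total spending by buyers = 84129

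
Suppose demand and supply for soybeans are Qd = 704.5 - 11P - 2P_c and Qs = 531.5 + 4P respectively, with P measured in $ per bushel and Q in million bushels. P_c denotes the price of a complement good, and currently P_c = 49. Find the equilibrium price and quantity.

With P_c = 49, demand is Qd = 606.5 - 11P.
Set Qd = Qs: 606.5 - 11P = 531.5 + 4P, so 75 = 15P and P* = 5.
Plugging P* into demand: Q* = 606.5 - 11(5) = 551.5.

P* = 5, Q* = 551.5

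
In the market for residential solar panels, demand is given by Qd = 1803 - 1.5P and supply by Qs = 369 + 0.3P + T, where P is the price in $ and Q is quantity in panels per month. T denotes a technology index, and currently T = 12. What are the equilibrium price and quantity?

With T = 12, supply is Qs = 381 + 0.3P.
Set Qd = Qs: 1803 - 1.5P = 381 + 0.3P, so 1422 = 1.8P and P* = 790.
From the demand curve, Q* = 1803 - 1.5(790) = 618.

P* = 790, Q* = 618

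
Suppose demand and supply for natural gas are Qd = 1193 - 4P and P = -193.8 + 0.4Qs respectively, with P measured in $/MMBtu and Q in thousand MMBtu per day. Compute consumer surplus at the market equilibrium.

Rewriting in direct form: Qs = 484.5 + 2.5P.
Set Qd = Qs: 1193 - 4P = 484.5 + 2.5P, so 708.5 = 6.5P and P* = 109.
Plugging P* into demand: Q* = 1193 - 4(109) = 757.
Demand choke price (Qd = 0): P = 1193/4 = 298.25. Consumer surplus = ½ × (298.25 - 109) × 757 = 71631.125.

Consumer surplus = 71631.125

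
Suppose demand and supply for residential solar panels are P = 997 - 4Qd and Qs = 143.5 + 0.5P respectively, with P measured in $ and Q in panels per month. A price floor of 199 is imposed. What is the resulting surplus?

Solving each curve for Q: Qd = 249.25 - 0.25P.
With P fixed at 199, quantity demanded is 199.5 and quantity supplied is 243.
Surplus = Qs - Qd = 243 - 199.5 = 43.5.

Surplus = 43.5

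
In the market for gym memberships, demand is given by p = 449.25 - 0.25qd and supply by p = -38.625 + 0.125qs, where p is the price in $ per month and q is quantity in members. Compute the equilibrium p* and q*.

p* = 124, q* = 1301

Inverting to quantity form: qd = 1797 - 4p and qs = 309 + 8p.
Equating demand and supply, 1797 - 4p = 309 + 8p gives 12p = 1488, so p* = 124.
Plugging p* into demand: q* = 1797 - 4(124) = 1301.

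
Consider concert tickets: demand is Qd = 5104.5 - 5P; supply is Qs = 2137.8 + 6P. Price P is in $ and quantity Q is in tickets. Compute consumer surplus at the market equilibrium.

Consumer surplus = 1410753.6

Equating demand and supply, 5104.5 - 5P = 2137.8 + 6P gives 11P = 2966.7, so P* = 269.7.
Substitute back: Q* = 5104.5 - 5(269.7) = 3756.
Demand choke price (Qd = 0): P = 5104.5/5 = 1020.9. Consumer surplus = ½ × (1020.9 - 269.7) × 3756 = 1410753.6.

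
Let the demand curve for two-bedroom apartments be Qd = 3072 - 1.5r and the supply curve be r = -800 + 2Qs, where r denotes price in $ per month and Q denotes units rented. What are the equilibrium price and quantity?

Rewriting in direct form: Qs = 400 + 0.5r.
Set Qd = Qs: 3072 - 1.5r = 400 + 0.5r, so 2672 = 2r and r* = 1336.
Plugging r* into demand: Q* = 3072 - 1.5(1336) = 1068.

r* = 1336, Q* = 1068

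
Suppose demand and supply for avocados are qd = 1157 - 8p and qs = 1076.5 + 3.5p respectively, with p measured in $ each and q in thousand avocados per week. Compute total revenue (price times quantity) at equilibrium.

Total revenue = 7707

At equilibrium qd = qs, so 1157 - 8p = 1076.5 + 3.5p; collecting terms, 80.5 = 11.5p and p* = 7.
Substitute back: q* = 1157 - 8(7) = 1101.
Total revenue = p* × q* = 7 × 1101 = 7707.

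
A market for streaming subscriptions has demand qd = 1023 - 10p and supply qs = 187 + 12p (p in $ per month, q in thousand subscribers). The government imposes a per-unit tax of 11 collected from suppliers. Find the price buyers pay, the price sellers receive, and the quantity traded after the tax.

p_b = 44, p_s = 33, q = 583

The tax drives a wedge p_b - p_s = 11. Substituting p_s = p_b - 11 into supply: qs = 55 + 12p_b.
Equate demand and the shifted supply: 1023 - 10p_b = 55 + 12p_b, giving 22p_b = 968, so p_b = 44.
Then p_s = 44 - 11 = 33 and q = 1023 - 10(44) = 583.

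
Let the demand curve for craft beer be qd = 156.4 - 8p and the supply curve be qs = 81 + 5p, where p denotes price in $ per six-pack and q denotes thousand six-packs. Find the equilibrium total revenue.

The market clears where 156.4 - 8p = 81 + 5p. Rearranging, 13p = 75.4, hence p* = 5.8.
Plugging p* into demand: q* = 156.4 - 8(5.8) = 110.
Total revenue = p* × q* = 5.8 × 110 = 638.

Total revenue = 638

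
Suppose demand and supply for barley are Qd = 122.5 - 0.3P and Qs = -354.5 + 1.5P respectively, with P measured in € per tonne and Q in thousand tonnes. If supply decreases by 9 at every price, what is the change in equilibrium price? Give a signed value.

Equating demand and supply, 122.5 - 0.3P = -354.5 + 1.5P gives 1.8P = 477, so P* = 265.
From the demand curve, Q* = 122.5 - 0.3(265) = 43.
After the shift, supply is Qs = -363.5 + 1.5P.
Re-solving, 1.8P = 486 gives P = 270 and Q = 41.5.
ΔP = 270 - 265 = 5.

ΔP = 5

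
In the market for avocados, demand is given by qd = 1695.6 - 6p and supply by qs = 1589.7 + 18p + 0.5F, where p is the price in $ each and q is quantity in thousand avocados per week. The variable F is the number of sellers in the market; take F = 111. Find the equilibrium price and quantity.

With F = 111, supply is qs = 1645.2 + 18p.
The market clears where 1695.6 - 6p = 1645.2 + 18p. Rearranging, 24p = 50.4, hence p* = 2.1.
From the demand curve, q* = 1695.6 - 6(2.1) = 1683.

p* = 2.1, q* = 1683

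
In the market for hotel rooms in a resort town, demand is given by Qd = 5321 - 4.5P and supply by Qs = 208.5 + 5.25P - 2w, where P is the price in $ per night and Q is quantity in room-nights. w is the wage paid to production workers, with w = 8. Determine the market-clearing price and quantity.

P* = 526, Q* = 2954

With w = 8, supply is Qs = 192.5 + 5.25P.
Equating demand and supply, 5321 - 4.5P = 192.5 + 5.25P gives 9.75P = 5128.5, so P* = 526.
Plugging P* into demand: Q* = 5321 - 4.5(526) = 2954.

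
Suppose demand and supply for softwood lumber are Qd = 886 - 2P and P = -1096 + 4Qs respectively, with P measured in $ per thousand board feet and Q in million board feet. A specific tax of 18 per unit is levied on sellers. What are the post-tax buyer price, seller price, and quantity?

Solving each curve for Q: Qs = 274 + 0.25P.
Sellers keep P_s = P_b - 18 per unit, so supply in terms of the buyer price is Qs = 269.5 + 0.25P_b.
Equate demand and the shifted supply: 886 - 2P_b = 269.5 + 0.25P_b, giving 2.25P_b = 616.5, so P_b = 274.
So P_s = 256 and the quantity traded is Q = 886 - 2(274) = 338.

P_b = 274, P_s = 256, Q = 338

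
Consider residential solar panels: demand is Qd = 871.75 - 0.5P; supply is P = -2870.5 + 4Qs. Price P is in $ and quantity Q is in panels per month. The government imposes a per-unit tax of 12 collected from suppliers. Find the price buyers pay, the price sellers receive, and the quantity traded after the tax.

Inverting to quantity form: Qs = 717.625 + 0.25P.
The tax drives a wedge P_b - P_s = 12. Substituting P_s = P_b - 12 into supply: Qs = 714.625 + 0.25P_b.
Market clearing requires 871.75 - 0.5P_b = 714.625 + 0.25P_b; hence 157.125 = 0.75P_b and P_b = 209.5.
Then P_s = 209.5 - 12 = 197.5 and Q = 871.75 - 0.5(209.5) = 767.

P_b = 209.5, P_s = 197.5, Q = 767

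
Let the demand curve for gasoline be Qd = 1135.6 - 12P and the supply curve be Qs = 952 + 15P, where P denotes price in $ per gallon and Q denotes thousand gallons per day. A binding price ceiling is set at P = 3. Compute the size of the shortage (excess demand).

With P fixed at 3, quantity demanded is 1099.6 and quantity supplied is 997.
Shortage = Qd - Qs = 1099.6 - 997 = 102.6.

Shortage = 102.6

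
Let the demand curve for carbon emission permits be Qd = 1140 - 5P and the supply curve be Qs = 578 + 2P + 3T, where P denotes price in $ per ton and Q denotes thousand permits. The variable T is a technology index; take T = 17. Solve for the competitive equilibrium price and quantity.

P* = 73, Q* = 775

With T = 17, supply is Qs = 629 + 2P.
Equating demand and supply, 1140 - 5P = 629 + 2P gives 7P = 511, so P* = 73.
Then Q* = 1140 - 5(73) = 775.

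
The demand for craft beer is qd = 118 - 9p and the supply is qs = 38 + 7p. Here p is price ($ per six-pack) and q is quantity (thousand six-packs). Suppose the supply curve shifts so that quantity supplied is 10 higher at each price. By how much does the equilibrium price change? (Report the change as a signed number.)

Equating demand and supply, 118 - 9p = 38 + 7p gives 16p = 80, so p* = 5.
Substitute back: q* = 118 - 9(5) = 73.
After the shift, supply is qs = 48 + 7p.
The new intersection has 70 = 16p, i.e. p = 4.375, q = 78.625.
Δp = 4.375 - 5 = -0.625.

Δp = -0.625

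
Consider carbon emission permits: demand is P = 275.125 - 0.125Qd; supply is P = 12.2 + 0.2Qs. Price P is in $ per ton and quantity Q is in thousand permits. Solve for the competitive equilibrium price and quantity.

Rewriting in direct form: Qd = 2201 - 8P and Qs = -61 + 5P.
Set Qd = Qs: 2201 - 8P = -61 + 5P, so 2262 = 13P and P* = 174.
Substitute back: Q* = 2201 - 8(174) = 809.

P* = 174, Q* = 809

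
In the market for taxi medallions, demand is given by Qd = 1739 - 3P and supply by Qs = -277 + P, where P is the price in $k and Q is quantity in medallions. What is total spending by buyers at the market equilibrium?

At equilibrium Qd = Qs, so 1739 - 3P = -277 + P; collecting terms, 2016 = 4P and P* = 504.
Substitute back: Q* = 1739 - 3(504) = 227.
Total spending by buyers = P* × Q* = 504 × 227 = 114408.

Total spending by buyers = 114408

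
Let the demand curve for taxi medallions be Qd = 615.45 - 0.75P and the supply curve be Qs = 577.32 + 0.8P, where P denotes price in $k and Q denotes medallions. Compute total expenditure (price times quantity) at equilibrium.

Total expenditure = 14686.2

Equating demand and supply, 615.45 - 0.75P = 577.32 + 0.8P gives 1.55P = 38.13, so P* = 24.6.
Plugging P* into demand: Q* = 615.45 - 0.75(24.6) = 597.
Total expenditure = P* × Q* = 24.6 × 597 = 14686.2.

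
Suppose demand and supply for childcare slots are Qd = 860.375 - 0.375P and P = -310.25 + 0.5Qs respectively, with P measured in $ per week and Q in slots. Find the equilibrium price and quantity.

Rewriting in direct form: Qs = 620.5 + 2P.
The market clears where 860.375 - 0.375P = 620.5 + 2P. Rearranging, 2.375P = 239.875, hence P* = 101.
Substitute back: Q* = 860.375 - 0.375(101) = 822.5.

P* = 101, Q* = 822.5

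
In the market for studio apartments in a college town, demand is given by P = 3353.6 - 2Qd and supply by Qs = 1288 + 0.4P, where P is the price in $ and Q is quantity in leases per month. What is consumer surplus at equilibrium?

Rewriting in direct form: Qd = 1676.8 - 0.5P.
Equating demand and supply, 1676.8 - 0.5P = 1288 + 0.4P gives 0.9P = 388.8, so P* = 432.
Then Q* = 1676.8 - 0.5(432) = 1460.8.
Demand choke price (Qd = 0): P = 1676.8/0.5 = 3353.6. Consumer surplus = ½ × (3353.6 - 432) × 1460.8 = 2133936.64.

Consumer surplus = 2133936.64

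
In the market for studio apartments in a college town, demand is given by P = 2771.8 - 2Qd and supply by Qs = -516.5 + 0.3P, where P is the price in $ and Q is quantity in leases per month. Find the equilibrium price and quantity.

P* = 2378, Q* = 196.9

Solving each curve for Q: Qd = 1385.9 - 0.5P.
Set Qd = Qs: 1385.9 - 0.5P = -516.5 + 0.3P, so 1902.4 = 0.8P and P* = 2378.
Then Q* = 1385.9 - 0.5(2378) = 196.9.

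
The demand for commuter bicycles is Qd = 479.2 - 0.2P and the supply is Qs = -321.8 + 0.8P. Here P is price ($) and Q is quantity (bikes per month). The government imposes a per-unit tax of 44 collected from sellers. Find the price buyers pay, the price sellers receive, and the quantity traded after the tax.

With a tax of 44 on sellers, they supply based on the net price P_s = P_b - 44, so Qs = -357 + 0.8P_b.
Market clearing requires 479.2 - 0.2P_b = -357 + 0.8P_b; hence 836.2 = P_b and P_b = 836.2.
Then P_s = 836.2 - 44 = 792.2 and Q = 479.2 - 0.2(836.2) = 311.96.

P_b = 836.2, P_s = 792.2, Q = 311.96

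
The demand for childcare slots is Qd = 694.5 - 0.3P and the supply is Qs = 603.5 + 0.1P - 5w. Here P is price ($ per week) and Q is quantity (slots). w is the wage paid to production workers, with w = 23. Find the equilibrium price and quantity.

P* = 515, Q* = 540

With w = 23, supply is Qs = 488.5 + 0.1P.
At equilibrium Qd = Qs, so 694.5 - 0.3P = 488.5 + 0.1P; collecting terms, 206 = 0.4P and P* = 515.
Plugging P* into demand: Q* = 694.5 - 0.3(515) = 540.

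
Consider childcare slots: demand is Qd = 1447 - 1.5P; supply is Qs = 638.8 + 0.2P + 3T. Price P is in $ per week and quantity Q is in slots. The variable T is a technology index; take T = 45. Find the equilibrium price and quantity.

With T = 45, supply is Qs = 773.8 + 0.2P.
Equating demand and supply, 1447 - 1.5P = 773.8 + 0.2P gives 1.7P = 673.2, so P* = 396.
From the demand curve, Q* = 1447 - 1.5(396) = 853.

P* = 396, Q* = 853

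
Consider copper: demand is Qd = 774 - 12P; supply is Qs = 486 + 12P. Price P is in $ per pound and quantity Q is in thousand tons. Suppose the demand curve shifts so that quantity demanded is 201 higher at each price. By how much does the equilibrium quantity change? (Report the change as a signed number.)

ΔQ = 100.5

Set Qd = Qs: 774 - 12P = 486 + 12P, so 288 = 24P and P* = 12.
Then Q* = 774 - 12(12) = 630.
After the shift, demand is Qd = 975 - 12P.
Re-solving, 24P = 489 gives P = 20.375 and Q = 730.5.
ΔQ = 730.5 - 630 = 100.5.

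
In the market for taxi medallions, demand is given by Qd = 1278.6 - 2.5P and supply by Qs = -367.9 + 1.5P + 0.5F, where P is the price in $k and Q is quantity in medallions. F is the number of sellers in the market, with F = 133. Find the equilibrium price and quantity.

P* = 395, Q* = 291.1

With F = 133, supply is Qs = -301.4 + 1.5P.
At equilibrium Qd = Qs, so 1278.6 - 2.5P = -301.4 + 1.5P; collecting terms, 1580 = 4P and P* = 395.
From the demand curve, Q* = 1278.6 - 2.5(395) = 291.1.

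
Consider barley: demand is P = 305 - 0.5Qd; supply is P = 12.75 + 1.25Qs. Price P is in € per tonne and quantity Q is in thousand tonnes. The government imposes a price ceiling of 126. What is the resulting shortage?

Shortage = 267.4

Inverting to quantity form: Qd = 610 - 2P and Qs = -10.2 + 0.8P.
With P fixed at 126, quantity demanded is 358 and quantity supplied is 90.6.
Shortage = Qd - Qs = 358 - 90.6 = 267.4.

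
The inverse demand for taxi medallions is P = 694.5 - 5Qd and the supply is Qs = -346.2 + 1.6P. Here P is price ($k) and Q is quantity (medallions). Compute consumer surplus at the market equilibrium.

Consumer surplus = 18062.5

In direct form, Qd = 138.9 - 0.2P.
The market clears where 138.9 - 0.2P = -346.2 + 1.6P. Rearranging, 1.8P = 485.1, hence P* = 269.5.
From the demand curve, Q* = 138.9 - 0.2(269.5) = 85.
Demand choke price (Qd = 0): P = 138.9/0.2 = 694.5. Consumer surplus = ½ × (694.5 - 269.5) × 85 = 18062.5.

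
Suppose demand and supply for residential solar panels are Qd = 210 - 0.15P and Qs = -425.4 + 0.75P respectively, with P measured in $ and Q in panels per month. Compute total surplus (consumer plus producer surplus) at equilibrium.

Equating demand and supply, 210 - 0.15P = -425.4 + 0.75P gives 0.9P = 635.4, so P* = 706.
From the demand curve, Q* = 210 - 0.15(706) = 104.1.
Demand choke price = 1400; supply choke price = 567.2. CS = ½(1400 - 706)(104.1) = 36122.7; PS = ½(706 - 567.2)(104.1) = 7224.54. Total surplus = 43347.24.

Total surplus = 43347.24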